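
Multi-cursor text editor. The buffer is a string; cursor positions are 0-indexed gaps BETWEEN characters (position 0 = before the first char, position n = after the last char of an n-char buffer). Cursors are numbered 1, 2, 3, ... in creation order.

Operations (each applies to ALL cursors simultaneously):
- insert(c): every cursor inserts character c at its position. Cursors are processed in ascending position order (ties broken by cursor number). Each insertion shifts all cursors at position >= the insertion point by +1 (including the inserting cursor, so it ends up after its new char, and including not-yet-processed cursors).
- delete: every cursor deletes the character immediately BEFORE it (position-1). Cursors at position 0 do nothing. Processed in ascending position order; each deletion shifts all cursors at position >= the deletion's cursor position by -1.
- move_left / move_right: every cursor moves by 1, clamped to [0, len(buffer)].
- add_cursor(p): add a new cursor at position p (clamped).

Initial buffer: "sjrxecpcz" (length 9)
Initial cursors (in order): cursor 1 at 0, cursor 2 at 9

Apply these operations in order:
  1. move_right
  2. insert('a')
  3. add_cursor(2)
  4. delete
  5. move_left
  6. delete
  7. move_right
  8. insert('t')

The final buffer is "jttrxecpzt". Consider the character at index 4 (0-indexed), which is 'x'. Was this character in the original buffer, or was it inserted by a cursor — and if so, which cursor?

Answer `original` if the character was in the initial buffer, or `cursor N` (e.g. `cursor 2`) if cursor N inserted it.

Answer: original

Derivation:
After op 1 (move_right): buffer="sjrxecpcz" (len 9), cursors c1@1 c2@9, authorship .........
After op 2 (insert('a')): buffer="sajrxecpcza" (len 11), cursors c1@2 c2@11, authorship .1........2
After op 3 (add_cursor(2)): buffer="sajrxecpcza" (len 11), cursors c1@2 c3@2 c2@11, authorship .1........2
After op 4 (delete): buffer="jrxecpcz" (len 8), cursors c1@0 c3@0 c2@8, authorship ........
After op 5 (move_left): buffer="jrxecpcz" (len 8), cursors c1@0 c3@0 c2@7, authorship ........
After op 6 (delete): buffer="jrxecpz" (len 7), cursors c1@0 c3@0 c2@6, authorship .......
After op 7 (move_right): buffer="jrxecpz" (len 7), cursors c1@1 c3@1 c2@7, authorship .......
After op 8 (insert('t')): buffer="jttrxecpzt" (len 10), cursors c1@3 c3@3 c2@10, authorship .13......2
Authorship (.=original, N=cursor N): . 1 3 . . . . . . 2
Index 4: author = original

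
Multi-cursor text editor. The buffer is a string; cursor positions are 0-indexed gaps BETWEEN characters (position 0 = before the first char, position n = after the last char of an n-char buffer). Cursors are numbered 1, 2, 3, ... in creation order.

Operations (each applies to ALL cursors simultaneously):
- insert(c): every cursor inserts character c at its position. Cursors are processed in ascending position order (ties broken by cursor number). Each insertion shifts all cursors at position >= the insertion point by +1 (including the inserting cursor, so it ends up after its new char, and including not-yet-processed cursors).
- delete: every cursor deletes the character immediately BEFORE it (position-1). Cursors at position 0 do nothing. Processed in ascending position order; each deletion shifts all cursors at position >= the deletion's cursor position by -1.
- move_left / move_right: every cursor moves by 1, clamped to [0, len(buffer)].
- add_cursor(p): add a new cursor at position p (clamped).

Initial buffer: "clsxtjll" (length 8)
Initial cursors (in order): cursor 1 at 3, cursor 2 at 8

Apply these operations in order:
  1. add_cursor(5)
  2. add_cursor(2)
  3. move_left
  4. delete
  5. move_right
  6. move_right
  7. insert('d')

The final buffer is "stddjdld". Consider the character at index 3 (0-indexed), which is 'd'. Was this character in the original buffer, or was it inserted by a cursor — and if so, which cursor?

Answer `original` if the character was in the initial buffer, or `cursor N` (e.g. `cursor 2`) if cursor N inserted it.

Answer: cursor 4

Derivation:
After op 1 (add_cursor(5)): buffer="clsxtjll" (len 8), cursors c1@3 c3@5 c2@8, authorship ........
After op 2 (add_cursor(2)): buffer="clsxtjll" (len 8), cursors c4@2 c1@3 c3@5 c2@8, authorship ........
After op 3 (move_left): buffer="clsxtjll" (len 8), cursors c4@1 c1@2 c3@4 c2@7, authorship ........
After op 4 (delete): buffer="stjl" (len 4), cursors c1@0 c4@0 c3@1 c2@3, authorship ....
After op 5 (move_right): buffer="stjl" (len 4), cursors c1@1 c4@1 c3@2 c2@4, authorship ....
After op 6 (move_right): buffer="stjl" (len 4), cursors c1@2 c4@2 c3@3 c2@4, authorship ....
After op 7 (insert('d')): buffer="stddjdld" (len 8), cursors c1@4 c4@4 c3@6 c2@8, authorship ..14.3.2
Authorship (.=original, N=cursor N): . . 1 4 . 3 . 2
Index 3: author = 4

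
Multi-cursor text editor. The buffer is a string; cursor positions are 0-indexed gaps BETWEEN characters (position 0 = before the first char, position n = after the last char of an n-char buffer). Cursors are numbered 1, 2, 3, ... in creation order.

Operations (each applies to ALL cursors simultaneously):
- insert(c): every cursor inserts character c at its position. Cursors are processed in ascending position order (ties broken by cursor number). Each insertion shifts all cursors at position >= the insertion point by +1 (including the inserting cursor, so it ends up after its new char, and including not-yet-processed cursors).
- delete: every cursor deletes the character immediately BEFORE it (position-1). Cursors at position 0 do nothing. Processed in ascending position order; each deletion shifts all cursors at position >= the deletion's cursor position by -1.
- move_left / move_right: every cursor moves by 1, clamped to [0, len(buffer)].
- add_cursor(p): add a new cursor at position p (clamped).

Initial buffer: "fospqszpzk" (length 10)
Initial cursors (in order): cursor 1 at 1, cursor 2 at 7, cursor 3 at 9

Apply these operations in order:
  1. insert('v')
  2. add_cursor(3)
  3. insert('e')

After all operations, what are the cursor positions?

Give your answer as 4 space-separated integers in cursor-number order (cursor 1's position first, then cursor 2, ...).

Answer: 3 12 16 5

Derivation:
After op 1 (insert('v')): buffer="fvospqszvpzvk" (len 13), cursors c1@2 c2@9 c3@12, authorship .1......2..3.
After op 2 (add_cursor(3)): buffer="fvospqszvpzvk" (len 13), cursors c1@2 c4@3 c2@9 c3@12, authorship .1......2..3.
After op 3 (insert('e')): buffer="fveoespqszvepzvek" (len 17), cursors c1@3 c4@5 c2@12 c3@16, authorship .11.4.....22..33.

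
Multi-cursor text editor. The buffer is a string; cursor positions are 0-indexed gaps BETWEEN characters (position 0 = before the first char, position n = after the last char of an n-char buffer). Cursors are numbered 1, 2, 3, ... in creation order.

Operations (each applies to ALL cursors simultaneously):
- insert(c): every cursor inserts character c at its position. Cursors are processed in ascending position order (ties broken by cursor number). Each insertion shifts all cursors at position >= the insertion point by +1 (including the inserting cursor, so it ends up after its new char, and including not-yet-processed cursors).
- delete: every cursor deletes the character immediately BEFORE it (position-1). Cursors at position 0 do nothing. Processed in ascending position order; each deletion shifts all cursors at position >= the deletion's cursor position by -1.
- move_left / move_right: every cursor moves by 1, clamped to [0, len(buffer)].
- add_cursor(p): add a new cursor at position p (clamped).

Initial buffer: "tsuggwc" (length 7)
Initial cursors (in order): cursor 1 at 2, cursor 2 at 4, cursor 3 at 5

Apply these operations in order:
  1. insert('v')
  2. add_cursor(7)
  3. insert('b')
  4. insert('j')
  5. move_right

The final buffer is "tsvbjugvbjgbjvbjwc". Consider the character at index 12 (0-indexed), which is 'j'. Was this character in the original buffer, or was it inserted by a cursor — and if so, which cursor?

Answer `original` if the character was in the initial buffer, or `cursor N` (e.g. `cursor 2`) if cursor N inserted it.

After op 1 (insert('v')): buffer="tsvugvgvwc" (len 10), cursors c1@3 c2@6 c3@8, authorship ..1..2.3..
After op 2 (add_cursor(7)): buffer="tsvugvgvwc" (len 10), cursors c1@3 c2@6 c4@7 c3@8, authorship ..1..2.3..
After op 3 (insert('b')): buffer="tsvbugvbgbvbwc" (len 14), cursors c1@4 c2@8 c4@10 c3@12, authorship ..11..22.433..
After op 4 (insert('j')): buffer="tsvbjugvbjgbjvbjwc" (len 18), cursors c1@5 c2@10 c4@13 c3@16, authorship ..111..222.44333..
After op 5 (move_right): buffer="tsvbjugvbjgbjvbjwc" (len 18), cursors c1@6 c2@11 c4@14 c3@17, authorship ..111..222.44333..
Authorship (.=original, N=cursor N): . . 1 1 1 . . 2 2 2 . 4 4 3 3 3 . .
Index 12: author = 4

Answer: cursor 4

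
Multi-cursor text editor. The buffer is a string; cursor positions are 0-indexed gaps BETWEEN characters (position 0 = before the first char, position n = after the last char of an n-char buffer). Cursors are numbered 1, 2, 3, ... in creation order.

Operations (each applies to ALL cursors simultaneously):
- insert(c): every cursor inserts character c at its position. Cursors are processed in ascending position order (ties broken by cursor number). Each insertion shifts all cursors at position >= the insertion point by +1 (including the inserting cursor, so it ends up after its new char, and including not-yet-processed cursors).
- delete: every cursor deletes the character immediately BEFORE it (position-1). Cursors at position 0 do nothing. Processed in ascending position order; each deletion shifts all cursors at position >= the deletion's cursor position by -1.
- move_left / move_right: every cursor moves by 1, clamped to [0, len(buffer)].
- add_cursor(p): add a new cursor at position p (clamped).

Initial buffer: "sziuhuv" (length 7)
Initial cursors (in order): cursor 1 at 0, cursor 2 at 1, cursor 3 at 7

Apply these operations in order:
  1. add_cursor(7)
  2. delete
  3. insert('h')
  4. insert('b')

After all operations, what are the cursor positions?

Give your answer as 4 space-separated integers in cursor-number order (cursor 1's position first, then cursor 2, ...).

After op 1 (add_cursor(7)): buffer="sziuhuv" (len 7), cursors c1@0 c2@1 c3@7 c4@7, authorship .......
After op 2 (delete): buffer="ziuh" (len 4), cursors c1@0 c2@0 c3@4 c4@4, authorship ....
After op 3 (insert('h')): buffer="hhziuhhh" (len 8), cursors c1@2 c2@2 c3@8 c4@8, authorship 12....34
After op 4 (insert('b')): buffer="hhbbziuhhhbb" (len 12), cursors c1@4 c2@4 c3@12 c4@12, authorship 1212....3434

Answer: 4 4 12 12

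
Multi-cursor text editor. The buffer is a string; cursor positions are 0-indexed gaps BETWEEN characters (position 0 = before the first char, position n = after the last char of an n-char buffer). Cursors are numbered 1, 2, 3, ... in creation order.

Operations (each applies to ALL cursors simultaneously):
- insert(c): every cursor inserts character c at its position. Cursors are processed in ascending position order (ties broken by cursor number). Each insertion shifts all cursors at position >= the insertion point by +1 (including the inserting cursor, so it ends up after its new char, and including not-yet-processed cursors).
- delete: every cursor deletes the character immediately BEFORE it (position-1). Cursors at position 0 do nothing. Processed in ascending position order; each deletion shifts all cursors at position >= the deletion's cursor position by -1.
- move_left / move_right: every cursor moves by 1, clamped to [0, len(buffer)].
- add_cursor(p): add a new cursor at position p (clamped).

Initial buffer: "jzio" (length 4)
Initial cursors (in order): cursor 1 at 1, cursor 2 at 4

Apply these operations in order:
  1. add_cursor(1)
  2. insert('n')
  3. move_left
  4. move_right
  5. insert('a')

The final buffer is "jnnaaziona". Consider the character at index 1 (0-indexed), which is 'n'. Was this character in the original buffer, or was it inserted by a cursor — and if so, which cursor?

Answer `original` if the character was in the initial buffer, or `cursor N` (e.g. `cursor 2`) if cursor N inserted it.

Answer: cursor 1

Derivation:
After op 1 (add_cursor(1)): buffer="jzio" (len 4), cursors c1@1 c3@1 c2@4, authorship ....
After op 2 (insert('n')): buffer="jnnzion" (len 7), cursors c1@3 c3@3 c2@7, authorship .13...2
After op 3 (move_left): buffer="jnnzion" (len 7), cursors c1@2 c3@2 c2@6, authorship .13...2
After op 4 (move_right): buffer="jnnzion" (len 7), cursors c1@3 c3@3 c2@7, authorship .13...2
After op 5 (insert('a')): buffer="jnnaaziona" (len 10), cursors c1@5 c3@5 c2@10, authorship .1313...22
Authorship (.=original, N=cursor N): . 1 3 1 3 . . . 2 2
Index 1: author = 1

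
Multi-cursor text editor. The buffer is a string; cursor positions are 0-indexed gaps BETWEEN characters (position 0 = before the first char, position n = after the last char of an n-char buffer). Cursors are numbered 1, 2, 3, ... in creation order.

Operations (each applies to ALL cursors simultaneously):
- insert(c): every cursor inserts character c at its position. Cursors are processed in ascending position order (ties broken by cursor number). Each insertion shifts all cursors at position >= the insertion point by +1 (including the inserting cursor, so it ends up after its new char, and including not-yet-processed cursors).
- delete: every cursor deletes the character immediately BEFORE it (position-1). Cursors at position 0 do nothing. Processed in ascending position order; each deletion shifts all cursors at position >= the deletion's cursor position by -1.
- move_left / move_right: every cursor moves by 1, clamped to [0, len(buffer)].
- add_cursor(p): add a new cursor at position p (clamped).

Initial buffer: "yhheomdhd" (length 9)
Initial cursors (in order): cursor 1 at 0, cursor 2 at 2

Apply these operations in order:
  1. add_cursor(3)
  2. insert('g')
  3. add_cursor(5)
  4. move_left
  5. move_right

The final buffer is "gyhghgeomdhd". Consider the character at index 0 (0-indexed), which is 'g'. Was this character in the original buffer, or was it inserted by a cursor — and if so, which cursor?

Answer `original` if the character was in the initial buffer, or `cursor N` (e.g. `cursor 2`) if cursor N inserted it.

Answer: cursor 1

Derivation:
After op 1 (add_cursor(3)): buffer="yhheomdhd" (len 9), cursors c1@0 c2@2 c3@3, authorship .........
After op 2 (insert('g')): buffer="gyhghgeomdhd" (len 12), cursors c1@1 c2@4 c3@6, authorship 1..2.3......
After op 3 (add_cursor(5)): buffer="gyhghgeomdhd" (len 12), cursors c1@1 c2@4 c4@5 c3@6, authorship 1..2.3......
After op 4 (move_left): buffer="gyhghgeomdhd" (len 12), cursors c1@0 c2@3 c4@4 c3@5, authorship 1..2.3......
After op 5 (move_right): buffer="gyhghgeomdhd" (len 12), cursors c1@1 c2@4 c4@5 c3@6, authorship 1..2.3......
Authorship (.=original, N=cursor N): 1 . . 2 . 3 . . . . . .
Index 0: author = 1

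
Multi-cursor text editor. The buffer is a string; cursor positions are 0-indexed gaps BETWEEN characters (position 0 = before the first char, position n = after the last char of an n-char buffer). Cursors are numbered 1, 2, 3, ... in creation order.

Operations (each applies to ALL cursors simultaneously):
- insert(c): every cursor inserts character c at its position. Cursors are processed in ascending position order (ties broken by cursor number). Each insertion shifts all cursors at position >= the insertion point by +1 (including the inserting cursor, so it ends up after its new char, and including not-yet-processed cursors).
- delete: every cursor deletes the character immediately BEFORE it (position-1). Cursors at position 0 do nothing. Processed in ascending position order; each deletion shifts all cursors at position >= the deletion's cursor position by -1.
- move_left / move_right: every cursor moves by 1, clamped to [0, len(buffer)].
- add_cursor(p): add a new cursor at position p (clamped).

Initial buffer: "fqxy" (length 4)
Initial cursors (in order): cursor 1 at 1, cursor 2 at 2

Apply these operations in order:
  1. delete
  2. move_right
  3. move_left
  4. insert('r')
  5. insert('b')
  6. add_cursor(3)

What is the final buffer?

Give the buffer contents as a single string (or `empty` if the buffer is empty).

After op 1 (delete): buffer="xy" (len 2), cursors c1@0 c2@0, authorship ..
After op 2 (move_right): buffer="xy" (len 2), cursors c1@1 c2@1, authorship ..
After op 3 (move_left): buffer="xy" (len 2), cursors c1@0 c2@0, authorship ..
After op 4 (insert('r')): buffer="rrxy" (len 4), cursors c1@2 c2@2, authorship 12..
After op 5 (insert('b')): buffer="rrbbxy" (len 6), cursors c1@4 c2@4, authorship 1212..
After op 6 (add_cursor(3)): buffer="rrbbxy" (len 6), cursors c3@3 c1@4 c2@4, authorship 1212..

Answer: rrbbxy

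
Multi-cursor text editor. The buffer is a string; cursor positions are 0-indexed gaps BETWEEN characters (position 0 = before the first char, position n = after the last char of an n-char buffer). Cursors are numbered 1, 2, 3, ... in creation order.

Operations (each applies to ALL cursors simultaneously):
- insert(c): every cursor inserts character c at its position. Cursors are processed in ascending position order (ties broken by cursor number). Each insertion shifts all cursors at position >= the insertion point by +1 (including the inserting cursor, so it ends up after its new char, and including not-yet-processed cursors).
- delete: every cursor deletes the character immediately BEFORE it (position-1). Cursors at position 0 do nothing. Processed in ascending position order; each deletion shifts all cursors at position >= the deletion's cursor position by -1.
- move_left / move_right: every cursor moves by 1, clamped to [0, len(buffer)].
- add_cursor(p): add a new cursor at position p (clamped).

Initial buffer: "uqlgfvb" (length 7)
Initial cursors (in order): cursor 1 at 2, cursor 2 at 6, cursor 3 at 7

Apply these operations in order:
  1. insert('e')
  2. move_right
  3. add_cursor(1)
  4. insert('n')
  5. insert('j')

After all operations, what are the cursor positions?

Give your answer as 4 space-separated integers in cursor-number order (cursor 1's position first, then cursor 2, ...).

After op 1 (insert('e')): buffer="uqelgfvebe" (len 10), cursors c1@3 c2@8 c3@10, authorship ..1....2.3
After op 2 (move_right): buffer="uqelgfvebe" (len 10), cursors c1@4 c2@9 c3@10, authorship ..1....2.3
After op 3 (add_cursor(1)): buffer="uqelgfvebe" (len 10), cursors c4@1 c1@4 c2@9 c3@10, authorship ..1....2.3
After op 4 (insert('n')): buffer="unqelngfvebnen" (len 14), cursors c4@2 c1@6 c2@12 c3@14, authorship .4.1.1...2.233
After op 5 (insert('j')): buffer="unjqelnjgfvebnjenj" (len 18), cursors c4@3 c1@8 c2@15 c3@18, authorship .44.1.11...2.22333

Answer: 8 15 18 3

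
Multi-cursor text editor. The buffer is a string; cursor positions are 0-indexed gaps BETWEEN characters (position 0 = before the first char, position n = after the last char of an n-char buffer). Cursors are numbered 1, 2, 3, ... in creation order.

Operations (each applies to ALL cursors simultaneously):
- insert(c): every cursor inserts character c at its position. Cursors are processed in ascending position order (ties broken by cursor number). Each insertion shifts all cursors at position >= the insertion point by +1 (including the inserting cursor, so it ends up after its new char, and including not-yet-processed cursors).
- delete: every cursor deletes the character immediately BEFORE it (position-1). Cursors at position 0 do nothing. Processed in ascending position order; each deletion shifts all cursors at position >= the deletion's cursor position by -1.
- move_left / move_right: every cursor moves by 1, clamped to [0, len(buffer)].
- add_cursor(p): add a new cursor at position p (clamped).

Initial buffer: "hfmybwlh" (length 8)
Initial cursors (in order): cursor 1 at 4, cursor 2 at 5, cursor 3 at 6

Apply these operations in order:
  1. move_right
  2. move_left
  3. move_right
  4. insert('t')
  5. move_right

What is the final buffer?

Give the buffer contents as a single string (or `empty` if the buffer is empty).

After op 1 (move_right): buffer="hfmybwlh" (len 8), cursors c1@5 c2@6 c3@7, authorship ........
After op 2 (move_left): buffer="hfmybwlh" (len 8), cursors c1@4 c2@5 c3@6, authorship ........
After op 3 (move_right): buffer="hfmybwlh" (len 8), cursors c1@5 c2@6 c3@7, authorship ........
After op 4 (insert('t')): buffer="hfmybtwtlth" (len 11), cursors c1@6 c2@8 c3@10, authorship .....1.2.3.
After op 5 (move_right): buffer="hfmybtwtlth" (len 11), cursors c1@7 c2@9 c3@11, authorship .....1.2.3.

Answer: hfmybtwtlth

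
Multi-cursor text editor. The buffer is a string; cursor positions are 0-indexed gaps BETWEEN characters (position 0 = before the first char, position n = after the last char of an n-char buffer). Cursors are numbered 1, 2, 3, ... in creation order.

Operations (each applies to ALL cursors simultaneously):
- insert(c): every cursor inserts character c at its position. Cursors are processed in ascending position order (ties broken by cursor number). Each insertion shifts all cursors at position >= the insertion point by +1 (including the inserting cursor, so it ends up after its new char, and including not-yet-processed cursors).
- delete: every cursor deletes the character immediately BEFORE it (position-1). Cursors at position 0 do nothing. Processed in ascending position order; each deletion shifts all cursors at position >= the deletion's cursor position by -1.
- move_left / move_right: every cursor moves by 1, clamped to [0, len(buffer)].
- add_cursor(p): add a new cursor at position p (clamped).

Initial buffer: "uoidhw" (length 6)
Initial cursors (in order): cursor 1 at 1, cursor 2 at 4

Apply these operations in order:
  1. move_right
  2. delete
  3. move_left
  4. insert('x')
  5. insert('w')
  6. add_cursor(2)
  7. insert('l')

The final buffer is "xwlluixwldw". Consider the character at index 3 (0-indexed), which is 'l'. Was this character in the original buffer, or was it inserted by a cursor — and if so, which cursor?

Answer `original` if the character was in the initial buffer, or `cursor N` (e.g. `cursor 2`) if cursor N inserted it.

Answer: cursor 3

Derivation:
After op 1 (move_right): buffer="uoidhw" (len 6), cursors c1@2 c2@5, authorship ......
After op 2 (delete): buffer="uidw" (len 4), cursors c1@1 c2@3, authorship ....
After op 3 (move_left): buffer="uidw" (len 4), cursors c1@0 c2@2, authorship ....
After op 4 (insert('x')): buffer="xuixdw" (len 6), cursors c1@1 c2@4, authorship 1..2..
After op 5 (insert('w')): buffer="xwuixwdw" (len 8), cursors c1@2 c2@6, authorship 11..22..
After op 6 (add_cursor(2)): buffer="xwuixwdw" (len 8), cursors c1@2 c3@2 c2@6, authorship 11..22..
After op 7 (insert('l')): buffer="xwlluixwldw" (len 11), cursors c1@4 c3@4 c2@9, authorship 1113..222..
Authorship (.=original, N=cursor N): 1 1 1 3 . . 2 2 2 . .
Index 3: author = 3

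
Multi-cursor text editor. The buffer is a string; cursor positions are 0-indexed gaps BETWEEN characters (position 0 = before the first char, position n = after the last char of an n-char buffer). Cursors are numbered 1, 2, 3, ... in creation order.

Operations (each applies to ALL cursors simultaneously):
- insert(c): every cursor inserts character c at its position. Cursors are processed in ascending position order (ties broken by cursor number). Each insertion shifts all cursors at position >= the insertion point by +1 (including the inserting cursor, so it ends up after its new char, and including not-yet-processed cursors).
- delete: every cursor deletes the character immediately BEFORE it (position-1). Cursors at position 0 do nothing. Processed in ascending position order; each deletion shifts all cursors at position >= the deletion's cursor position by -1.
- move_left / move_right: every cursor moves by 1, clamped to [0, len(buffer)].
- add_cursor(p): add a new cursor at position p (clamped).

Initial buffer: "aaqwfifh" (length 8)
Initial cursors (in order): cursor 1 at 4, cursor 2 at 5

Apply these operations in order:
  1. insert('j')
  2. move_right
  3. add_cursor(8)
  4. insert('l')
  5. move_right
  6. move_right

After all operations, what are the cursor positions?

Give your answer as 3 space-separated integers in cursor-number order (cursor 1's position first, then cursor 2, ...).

Answer: 9 13 13

Derivation:
After op 1 (insert('j')): buffer="aaqwjfjifh" (len 10), cursors c1@5 c2@7, authorship ....1.2...
After op 2 (move_right): buffer="aaqwjfjifh" (len 10), cursors c1@6 c2@8, authorship ....1.2...
After op 3 (add_cursor(8)): buffer="aaqwjfjifh" (len 10), cursors c1@6 c2@8 c3@8, authorship ....1.2...
After op 4 (insert('l')): buffer="aaqwjfljillfh" (len 13), cursors c1@7 c2@11 c3@11, authorship ....1.12.23..
After op 5 (move_right): buffer="aaqwjfljillfh" (len 13), cursors c1@8 c2@12 c3@12, authorship ....1.12.23..
After op 6 (move_right): buffer="aaqwjfljillfh" (len 13), cursors c1@9 c2@13 c3@13, authorship ....1.12.23..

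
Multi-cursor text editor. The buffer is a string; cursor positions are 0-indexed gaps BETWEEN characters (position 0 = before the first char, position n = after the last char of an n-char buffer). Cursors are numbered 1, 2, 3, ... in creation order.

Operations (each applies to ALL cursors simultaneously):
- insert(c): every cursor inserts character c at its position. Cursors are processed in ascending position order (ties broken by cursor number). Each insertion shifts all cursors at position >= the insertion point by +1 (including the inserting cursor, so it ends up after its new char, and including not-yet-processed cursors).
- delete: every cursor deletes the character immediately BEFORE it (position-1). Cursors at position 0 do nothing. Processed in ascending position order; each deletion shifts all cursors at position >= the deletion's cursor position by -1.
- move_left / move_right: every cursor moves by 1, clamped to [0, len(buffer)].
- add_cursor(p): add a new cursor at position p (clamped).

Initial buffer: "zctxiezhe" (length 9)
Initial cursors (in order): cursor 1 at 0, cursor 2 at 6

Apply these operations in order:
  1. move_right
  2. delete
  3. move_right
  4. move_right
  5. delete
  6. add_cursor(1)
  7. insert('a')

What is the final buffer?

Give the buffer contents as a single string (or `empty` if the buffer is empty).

Answer: caaxieha

Derivation:
After op 1 (move_right): buffer="zctxiezhe" (len 9), cursors c1@1 c2@7, authorship .........
After op 2 (delete): buffer="ctxiehe" (len 7), cursors c1@0 c2@5, authorship .......
After op 3 (move_right): buffer="ctxiehe" (len 7), cursors c1@1 c2@6, authorship .......
After op 4 (move_right): buffer="ctxiehe" (len 7), cursors c1@2 c2@7, authorship .......
After op 5 (delete): buffer="cxieh" (len 5), cursors c1@1 c2@5, authorship .....
After op 6 (add_cursor(1)): buffer="cxieh" (len 5), cursors c1@1 c3@1 c2@5, authorship .....
After op 7 (insert('a')): buffer="caaxieha" (len 8), cursors c1@3 c3@3 c2@8, authorship .13....2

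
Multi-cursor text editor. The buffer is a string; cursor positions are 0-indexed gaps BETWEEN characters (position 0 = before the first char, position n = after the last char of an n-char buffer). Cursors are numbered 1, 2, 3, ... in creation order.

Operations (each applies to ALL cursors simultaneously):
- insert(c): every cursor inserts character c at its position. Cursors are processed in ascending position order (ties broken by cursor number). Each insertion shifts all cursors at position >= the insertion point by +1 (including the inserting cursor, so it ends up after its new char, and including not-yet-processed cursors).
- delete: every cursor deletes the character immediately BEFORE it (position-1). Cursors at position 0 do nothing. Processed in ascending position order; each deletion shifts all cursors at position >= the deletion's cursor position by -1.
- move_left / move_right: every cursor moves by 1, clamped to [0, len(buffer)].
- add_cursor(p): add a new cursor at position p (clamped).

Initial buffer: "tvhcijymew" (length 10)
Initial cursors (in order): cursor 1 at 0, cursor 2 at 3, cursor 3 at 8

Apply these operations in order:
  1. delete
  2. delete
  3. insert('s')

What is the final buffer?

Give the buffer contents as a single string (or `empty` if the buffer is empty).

Answer: stscijsew

Derivation:
After op 1 (delete): buffer="tvcijyew" (len 8), cursors c1@0 c2@2 c3@6, authorship ........
After op 2 (delete): buffer="tcijew" (len 6), cursors c1@0 c2@1 c3@4, authorship ......
After op 3 (insert('s')): buffer="stscijsew" (len 9), cursors c1@1 c2@3 c3@7, authorship 1.2...3..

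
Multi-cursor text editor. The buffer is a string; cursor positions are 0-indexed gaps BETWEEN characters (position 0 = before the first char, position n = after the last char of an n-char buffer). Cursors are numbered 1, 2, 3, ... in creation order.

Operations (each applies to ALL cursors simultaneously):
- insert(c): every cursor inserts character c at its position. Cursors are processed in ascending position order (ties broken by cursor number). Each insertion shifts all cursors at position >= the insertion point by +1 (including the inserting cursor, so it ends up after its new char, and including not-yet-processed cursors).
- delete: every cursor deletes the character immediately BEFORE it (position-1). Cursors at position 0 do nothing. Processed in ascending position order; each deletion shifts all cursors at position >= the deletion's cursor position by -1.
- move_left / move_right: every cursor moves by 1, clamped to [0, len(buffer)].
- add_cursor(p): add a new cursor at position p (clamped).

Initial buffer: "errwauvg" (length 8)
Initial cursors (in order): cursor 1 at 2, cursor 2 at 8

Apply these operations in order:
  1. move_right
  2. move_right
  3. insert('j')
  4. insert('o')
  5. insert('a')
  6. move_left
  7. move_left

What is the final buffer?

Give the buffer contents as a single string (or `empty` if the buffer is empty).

After op 1 (move_right): buffer="errwauvg" (len 8), cursors c1@3 c2@8, authorship ........
After op 2 (move_right): buffer="errwauvg" (len 8), cursors c1@4 c2@8, authorship ........
After op 3 (insert('j')): buffer="errwjauvgj" (len 10), cursors c1@5 c2@10, authorship ....1....2
After op 4 (insert('o')): buffer="errwjoauvgjo" (len 12), cursors c1@6 c2@12, authorship ....11....22
After op 5 (insert('a')): buffer="errwjoaauvgjoa" (len 14), cursors c1@7 c2@14, authorship ....111....222
After op 6 (move_left): buffer="errwjoaauvgjoa" (len 14), cursors c1@6 c2@13, authorship ....111....222
After op 7 (move_left): buffer="errwjoaauvgjoa" (len 14), cursors c1@5 c2@12, authorship ....111....222

Answer: errwjoaauvgjoa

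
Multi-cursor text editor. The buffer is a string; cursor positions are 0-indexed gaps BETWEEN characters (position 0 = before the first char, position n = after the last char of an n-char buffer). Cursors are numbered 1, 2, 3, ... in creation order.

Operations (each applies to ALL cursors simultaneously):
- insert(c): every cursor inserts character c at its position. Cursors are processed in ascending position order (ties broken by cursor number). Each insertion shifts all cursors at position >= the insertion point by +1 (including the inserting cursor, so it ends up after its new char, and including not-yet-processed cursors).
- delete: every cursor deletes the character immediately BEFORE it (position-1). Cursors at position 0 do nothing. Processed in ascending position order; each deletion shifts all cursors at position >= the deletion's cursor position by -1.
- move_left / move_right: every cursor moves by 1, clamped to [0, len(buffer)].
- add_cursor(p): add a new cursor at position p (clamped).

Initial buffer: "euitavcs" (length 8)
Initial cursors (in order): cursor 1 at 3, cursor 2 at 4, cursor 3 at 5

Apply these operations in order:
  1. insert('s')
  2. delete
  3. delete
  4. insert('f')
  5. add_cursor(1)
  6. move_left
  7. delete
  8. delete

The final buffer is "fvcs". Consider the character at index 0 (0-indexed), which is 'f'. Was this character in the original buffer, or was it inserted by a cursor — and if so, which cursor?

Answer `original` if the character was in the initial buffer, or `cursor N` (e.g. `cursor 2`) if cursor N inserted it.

Answer: cursor 3

Derivation:
After op 1 (insert('s')): buffer="euistsasvcs" (len 11), cursors c1@4 c2@6 c3@8, authorship ...1.2.3...
After op 2 (delete): buffer="euitavcs" (len 8), cursors c1@3 c2@4 c3@5, authorship ........
After op 3 (delete): buffer="euvcs" (len 5), cursors c1@2 c2@2 c3@2, authorship .....
After op 4 (insert('f')): buffer="eufffvcs" (len 8), cursors c1@5 c2@5 c3@5, authorship ..123...
After op 5 (add_cursor(1)): buffer="eufffvcs" (len 8), cursors c4@1 c1@5 c2@5 c3@5, authorship ..123...
After op 6 (move_left): buffer="eufffvcs" (len 8), cursors c4@0 c1@4 c2@4 c3@4, authorship ..123...
After op 7 (delete): buffer="efvcs" (len 5), cursors c4@0 c1@1 c2@1 c3@1, authorship .3...
After op 8 (delete): buffer="fvcs" (len 4), cursors c1@0 c2@0 c3@0 c4@0, authorship 3...
Authorship (.=original, N=cursor N): 3 . . .
Index 0: author = 3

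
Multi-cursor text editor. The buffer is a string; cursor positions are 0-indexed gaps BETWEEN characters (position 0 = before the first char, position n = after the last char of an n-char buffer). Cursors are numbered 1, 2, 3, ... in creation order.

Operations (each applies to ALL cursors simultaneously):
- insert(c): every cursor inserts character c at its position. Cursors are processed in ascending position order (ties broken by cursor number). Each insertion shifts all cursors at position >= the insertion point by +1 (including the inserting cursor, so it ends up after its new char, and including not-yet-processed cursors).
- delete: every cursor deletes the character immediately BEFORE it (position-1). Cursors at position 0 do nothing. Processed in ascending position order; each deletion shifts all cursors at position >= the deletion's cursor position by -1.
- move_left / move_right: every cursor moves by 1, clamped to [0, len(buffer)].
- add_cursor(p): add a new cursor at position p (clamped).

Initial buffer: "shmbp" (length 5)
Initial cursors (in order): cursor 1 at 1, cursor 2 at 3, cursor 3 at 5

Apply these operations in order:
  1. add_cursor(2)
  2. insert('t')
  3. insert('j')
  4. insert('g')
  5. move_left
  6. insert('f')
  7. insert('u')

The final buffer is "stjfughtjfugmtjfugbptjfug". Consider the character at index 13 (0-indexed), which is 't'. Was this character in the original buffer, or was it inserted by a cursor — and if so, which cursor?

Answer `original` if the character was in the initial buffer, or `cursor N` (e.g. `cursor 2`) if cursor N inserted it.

Answer: cursor 2

Derivation:
After op 1 (add_cursor(2)): buffer="shmbp" (len 5), cursors c1@1 c4@2 c2@3 c3@5, authorship .....
After op 2 (insert('t')): buffer="sthtmtbpt" (len 9), cursors c1@2 c4@4 c2@6 c3@9, authorship .1.4.2..3
After op 3 (insert('j')): buffer="stjhtjmtjbptj" (len 13), cursors c1@3 c4@6 c2@9 c3@13, authorship .11.44.22..33
After op 4 (insert('g')): buffer="stjghtjgmtjgbptjg" (len 17), cursors c1@4 c4@8 c2@12 c3@17, authorship .111.444.222..333
After op 5 (move_left): buffer="stjghtjgmtjgbptjg" (len 17), cursors c1@3 c4@7 c2@11 c3@16, authorship .111.444.222..333
After op 6 (insert('f')): buffer="stjfghtjfgmtjfgbptjfg" (len 21), cursors c1@4 c4@9 c2@14 c3@20, authorship .1111.4444.2222..3333
After op 7 (insert('u')): buffer="stjfughtjfugmtjfugbptjfug" (len 25), cursors c1@5 c4@11 c2@17 c3@24, authorship .11111.44444.22222..33333
Authorship (.=original, N=cursor N): . 1 1 1 1 1 . 4 4 4 4 4 . 2 2 2 2 2 . . 3 3 3 3 3
Index 13: author = 2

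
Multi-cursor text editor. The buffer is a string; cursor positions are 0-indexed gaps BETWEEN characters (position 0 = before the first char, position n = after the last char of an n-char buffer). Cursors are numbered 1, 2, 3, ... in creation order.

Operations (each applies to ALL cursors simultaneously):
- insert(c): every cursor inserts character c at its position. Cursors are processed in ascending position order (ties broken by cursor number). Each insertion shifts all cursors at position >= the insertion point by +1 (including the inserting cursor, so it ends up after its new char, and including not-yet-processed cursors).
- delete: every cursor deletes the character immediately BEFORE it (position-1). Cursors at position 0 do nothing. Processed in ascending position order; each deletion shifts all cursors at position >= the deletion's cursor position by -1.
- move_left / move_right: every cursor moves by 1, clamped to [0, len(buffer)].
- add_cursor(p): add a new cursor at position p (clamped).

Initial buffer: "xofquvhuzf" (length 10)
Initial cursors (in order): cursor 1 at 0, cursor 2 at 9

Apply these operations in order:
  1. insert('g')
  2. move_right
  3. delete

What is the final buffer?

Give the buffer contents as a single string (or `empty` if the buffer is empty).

Answer: gofquvhuzg

Derivation:
After op 1 (insert('g')): buffer="gxofquvhuzgf" (len 12), cursors c1@1 c2@11, authorship 1.........2.
After op 2 (move_right): buffer="gxofquvhuzgf" (len 12), cursors c1@2 c2@12, authorship 1.........2.
After op 3 (delete): buffer="gofquvhuzg" (len 10), cursors c1@1 c2@10, authorship 1........2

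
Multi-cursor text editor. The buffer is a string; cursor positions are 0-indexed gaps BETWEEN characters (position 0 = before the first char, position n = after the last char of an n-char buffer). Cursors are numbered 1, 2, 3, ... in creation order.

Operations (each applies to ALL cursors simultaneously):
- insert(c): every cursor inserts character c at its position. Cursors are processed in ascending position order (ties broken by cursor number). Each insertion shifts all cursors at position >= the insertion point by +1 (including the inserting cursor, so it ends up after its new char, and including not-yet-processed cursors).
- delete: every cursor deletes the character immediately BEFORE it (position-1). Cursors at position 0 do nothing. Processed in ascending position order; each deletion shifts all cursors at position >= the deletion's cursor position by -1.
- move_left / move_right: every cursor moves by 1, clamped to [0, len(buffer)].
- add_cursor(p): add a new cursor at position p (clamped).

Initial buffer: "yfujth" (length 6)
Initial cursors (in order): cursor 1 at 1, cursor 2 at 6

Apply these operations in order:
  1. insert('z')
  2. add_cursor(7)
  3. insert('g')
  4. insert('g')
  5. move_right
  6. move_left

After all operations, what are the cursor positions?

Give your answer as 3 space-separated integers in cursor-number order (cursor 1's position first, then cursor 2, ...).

Answer: 4 13 11

Derivation:
After op 1 (insert('z')): buffer="yzfujthz" (len 8), cursors c1@2 c2@8, authorship .1.....2
After op 2 (add_cursor(7)): buffer="yzfujthz" (len 8), cursors c1@2 c3@7 c2@8, authorship .1.....2
After op 3 (insert('g')): buffer="yzgfujthgzg" (len 11), cursors c1@3 c3@9 c2@11, authorship .11.....322
After op 4 (insert('g')): buffer="yzggfujthggzgg" (len 14), cursors c1@4 c3@11 c2@14, authorship .111.....33222
After op 5 (move_right): buffer="yzggfujthggzgg" (len 14), cursors c1@5 c3@12 c2@14, authorship .111.....33222
After op 6 (move_left): buffer="yzggfujthggzgg" (len 14), cursors c1@4 c3@11 c2@13, authorship .111.....33222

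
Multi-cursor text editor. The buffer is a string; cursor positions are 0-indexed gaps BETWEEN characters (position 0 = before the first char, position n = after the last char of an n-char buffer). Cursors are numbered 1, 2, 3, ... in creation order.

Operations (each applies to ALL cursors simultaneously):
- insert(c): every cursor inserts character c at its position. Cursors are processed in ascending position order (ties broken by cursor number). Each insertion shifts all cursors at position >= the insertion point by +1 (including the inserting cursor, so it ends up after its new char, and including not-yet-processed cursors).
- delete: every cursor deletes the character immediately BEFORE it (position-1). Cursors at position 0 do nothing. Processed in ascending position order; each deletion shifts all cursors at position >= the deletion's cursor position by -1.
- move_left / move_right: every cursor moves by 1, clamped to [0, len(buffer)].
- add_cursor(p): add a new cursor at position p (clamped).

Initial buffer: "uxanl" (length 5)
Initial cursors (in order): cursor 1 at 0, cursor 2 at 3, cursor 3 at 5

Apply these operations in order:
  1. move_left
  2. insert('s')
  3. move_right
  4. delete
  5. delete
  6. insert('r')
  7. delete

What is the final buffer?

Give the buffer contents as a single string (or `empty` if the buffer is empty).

Answer: xn

Derivation:
After op 1 (move_left): buffer="uxanl" (len 5), cursors c1@0 c2@2 c3@4, authorship .....
After op 2 (insert('s')): buffer="suxsansl" (len 8), cursors c1@1 c2@4 c3@7, authorship 1..2..3.
After op 3 (move_right): buffer="suxsansl" (len 8), cursors c1@2 c2@5 c3@8, authorship 1..2..3.
After op 4 (delete): buffer="sxsns" (len 5), cursors c1@1 c2@3 c3@5, authorship 1.2.3
After op 5 (delete): buffer="xn" (len 2), cursors c1@0 c2@1 c3@2, authorship ..
After op 6 (insert('r')): buffer="rxrnr" (len 5), cursors c1@1 c2@3 c3@5, authorship 1.2.3
After op 7 (delete): buffer="xn" (len 2), cursors c1@0 c2@1 c3@2, authorship ..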